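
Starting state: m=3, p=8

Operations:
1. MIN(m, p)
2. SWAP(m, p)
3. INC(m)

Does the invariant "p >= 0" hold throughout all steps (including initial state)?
Yes

The invariant holds at every step.

State at each step:
Initial: m=3, p=8
After step 1: m=3, p=8
After step 2: m=8, p=3
After step 3: m=9, p=3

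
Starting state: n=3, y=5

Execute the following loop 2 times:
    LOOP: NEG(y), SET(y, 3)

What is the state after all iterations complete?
n=3, y=3

Iteration trace:
Start: n=3, y=5
After iteration 1: n=3, y=3
After iteration 2: n=3, y=3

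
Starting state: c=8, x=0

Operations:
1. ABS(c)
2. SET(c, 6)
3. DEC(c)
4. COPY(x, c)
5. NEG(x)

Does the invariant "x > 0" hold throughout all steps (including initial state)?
No, violated at the initial state

The invariant is violated at the initial state (step 0).

State at each step:
Initial: c=8, x=0
After step 1: c=8, x=0
After step 2: c=6, x=0
After step 3: c=5, x=0
After step 4: c=5, x=5
After step 5: c=5, x=-5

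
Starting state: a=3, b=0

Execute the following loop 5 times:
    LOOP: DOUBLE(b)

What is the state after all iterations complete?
a=3, b=0

Iteration trace:
Start: a=3, b=0
After iteration 1: a=3, b=0
After iteration 2: a=3, b=0
After iteration 3: a=3, b=0
After iteration 4: a=3, b=0
After iteration 5: a=3, b=0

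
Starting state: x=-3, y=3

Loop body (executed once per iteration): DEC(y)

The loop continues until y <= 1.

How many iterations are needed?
2

Tracing iterations:
Initial: x=-3, y=3
After iteration 1: x=-3, y=2
After iteration 2: x=-3, y=1
y <= 1 now holds, so the loop exits after 2 iterations.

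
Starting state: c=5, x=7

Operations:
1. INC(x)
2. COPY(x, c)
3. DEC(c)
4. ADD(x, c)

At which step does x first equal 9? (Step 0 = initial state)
Step 4

Tracing x:
Initial: x = 7
After step 1: x = 8
After step 2: x = 5
After step 3: x = 5
After step 4: x = 9 ← first occurrence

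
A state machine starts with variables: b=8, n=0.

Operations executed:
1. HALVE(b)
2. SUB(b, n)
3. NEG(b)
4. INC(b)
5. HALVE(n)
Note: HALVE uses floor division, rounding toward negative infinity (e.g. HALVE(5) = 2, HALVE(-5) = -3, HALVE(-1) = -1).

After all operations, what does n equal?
n = 0

Tracing execution:
Step 1: HALVE(b) → n = 0
Step 2: SUB(b, n) → n = 0
Step 3: NEG(b) → n = 0
Step 4: INC(b) → n = 0
Step 5: HALVE(n) → n = 0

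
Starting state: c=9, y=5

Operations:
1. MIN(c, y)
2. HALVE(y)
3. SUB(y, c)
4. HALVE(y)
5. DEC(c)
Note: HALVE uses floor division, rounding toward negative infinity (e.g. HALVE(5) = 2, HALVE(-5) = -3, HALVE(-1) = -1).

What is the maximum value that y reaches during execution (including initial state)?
5

Values of y at each step:
Initial: y = 5 ← maximum
After step 1: y = 5
After step 2: y = 2
After step 3: y = -3
After step 4: y = -2
After step 5: y = -2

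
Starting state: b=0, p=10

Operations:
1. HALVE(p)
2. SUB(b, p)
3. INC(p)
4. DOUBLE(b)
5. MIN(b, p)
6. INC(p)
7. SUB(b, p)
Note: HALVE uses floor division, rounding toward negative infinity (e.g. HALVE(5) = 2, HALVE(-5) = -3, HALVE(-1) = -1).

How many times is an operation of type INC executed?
2

Counting INC operations:
Step 3: INC(p) ← INC
Step 6: INC(p) ← INC
Total: 2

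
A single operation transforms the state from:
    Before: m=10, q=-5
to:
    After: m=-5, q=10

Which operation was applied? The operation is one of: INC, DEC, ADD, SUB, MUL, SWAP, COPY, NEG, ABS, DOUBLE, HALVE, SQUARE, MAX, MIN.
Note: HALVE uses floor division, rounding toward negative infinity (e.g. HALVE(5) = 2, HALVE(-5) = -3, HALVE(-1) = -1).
SWAP(q, m)

Analyzing the change:
Before: m=10, q=-5
After: m=-5, q=10
Variable q changed from -5 to 10
Variable m changed from 10 to -5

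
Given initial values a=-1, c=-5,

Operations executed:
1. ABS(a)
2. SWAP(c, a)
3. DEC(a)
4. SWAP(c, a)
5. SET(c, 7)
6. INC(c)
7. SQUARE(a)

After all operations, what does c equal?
c = 8

Tracing execution:
Step 1: ABS(a) → c = -5
Step 2: SWAP(c, a) → c = 1
Step 3: DEC(a) → c = 1
Step 4: SWAP(c, a) → c = -6
Step 5: SET(c, 7) → c = 7
Step 6: INC(c) → c = 8
Step 7: SQUARE(a) → c = 8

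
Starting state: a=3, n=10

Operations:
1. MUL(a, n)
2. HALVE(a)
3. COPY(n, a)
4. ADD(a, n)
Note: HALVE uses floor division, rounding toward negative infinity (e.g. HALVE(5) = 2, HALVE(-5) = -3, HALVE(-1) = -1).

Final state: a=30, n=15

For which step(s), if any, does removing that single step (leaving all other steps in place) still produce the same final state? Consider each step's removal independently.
None - removing any single step changes the final result

Testing removal of each single step:
Without step 1: final = a=2, n=1 (different)
Without step 2: final = a=60, n=30 (different)
Without step 3: final = a=25, n=10 (different)
Without step 4: final = a=15, n=15 (different)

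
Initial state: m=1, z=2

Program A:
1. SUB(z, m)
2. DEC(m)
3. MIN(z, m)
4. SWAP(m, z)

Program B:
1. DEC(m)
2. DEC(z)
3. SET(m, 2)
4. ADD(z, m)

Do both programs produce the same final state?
No

Program A final state: m=0, z=0
Program B final state: m=2, z=3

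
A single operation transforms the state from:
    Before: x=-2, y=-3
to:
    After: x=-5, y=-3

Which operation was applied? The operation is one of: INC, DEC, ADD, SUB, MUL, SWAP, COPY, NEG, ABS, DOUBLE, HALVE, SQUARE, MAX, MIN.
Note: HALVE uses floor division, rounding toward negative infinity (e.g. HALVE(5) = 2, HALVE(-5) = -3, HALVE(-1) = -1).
ADD(x, y)

Analyzing the change:
Before: x=-2, y=-3
After: x=-5, y=-3
Variable x changed from -2 to -5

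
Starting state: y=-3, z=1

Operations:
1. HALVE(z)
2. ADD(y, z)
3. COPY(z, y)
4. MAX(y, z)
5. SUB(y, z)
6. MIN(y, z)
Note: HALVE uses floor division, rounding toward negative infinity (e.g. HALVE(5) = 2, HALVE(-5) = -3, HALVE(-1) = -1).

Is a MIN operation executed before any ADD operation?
No

First MIN: step 6
First ADD: step 2
Since 6 > 2, ADD comes first.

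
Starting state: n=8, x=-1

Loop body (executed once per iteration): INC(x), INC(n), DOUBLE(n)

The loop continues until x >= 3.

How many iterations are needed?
4

Tracing iterations:
Initial: n=8, x=-1
After iteration 1: n=18, x=0
After iteration 2: n=38, x=1
After iteration 3: n=78, x=2
After iteration 4: n=158, x=3
x >= 3 now holds, so the loop exits after 4 iterations.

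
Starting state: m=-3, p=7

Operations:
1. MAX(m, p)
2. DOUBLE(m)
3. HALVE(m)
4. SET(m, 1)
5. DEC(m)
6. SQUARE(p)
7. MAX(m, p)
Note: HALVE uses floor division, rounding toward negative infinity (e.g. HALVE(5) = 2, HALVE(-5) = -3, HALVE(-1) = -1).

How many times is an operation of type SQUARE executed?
1

Counting SQUARE operations:
Step 6: SQUARE(p) ← SQUARE
Total: 1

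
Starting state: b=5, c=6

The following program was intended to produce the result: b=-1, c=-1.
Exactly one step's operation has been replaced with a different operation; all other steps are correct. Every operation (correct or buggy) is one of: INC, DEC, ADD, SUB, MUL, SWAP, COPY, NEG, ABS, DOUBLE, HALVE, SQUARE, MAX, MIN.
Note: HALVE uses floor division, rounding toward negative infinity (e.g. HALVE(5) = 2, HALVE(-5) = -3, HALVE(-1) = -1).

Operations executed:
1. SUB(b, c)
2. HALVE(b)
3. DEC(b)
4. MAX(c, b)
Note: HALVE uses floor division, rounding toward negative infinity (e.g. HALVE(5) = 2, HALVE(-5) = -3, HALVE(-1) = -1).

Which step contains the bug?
Step 3

Trace with buggy code:
Initial: b=5, c=6
After step 1: b=-1, c=6
After step 2: b=-1, c=6
After step 3: b=-2, c=6
After step 4: b=-2, c=6
Actual final b=-2, c=6 ≠ expected b=-1, c=-1.
Step 3 is the only position where a single-operation replacement can produce the expected result.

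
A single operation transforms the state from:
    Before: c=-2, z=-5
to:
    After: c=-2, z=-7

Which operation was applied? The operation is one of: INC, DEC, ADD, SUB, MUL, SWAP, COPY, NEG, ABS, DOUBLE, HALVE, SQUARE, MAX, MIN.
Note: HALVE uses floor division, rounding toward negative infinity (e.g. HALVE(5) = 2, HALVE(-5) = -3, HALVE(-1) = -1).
ADD(z, c)

Analyzing the change:
Before: c=-2, z=-5
After: c=-2, z=-7
Variable z changed from -5 to -7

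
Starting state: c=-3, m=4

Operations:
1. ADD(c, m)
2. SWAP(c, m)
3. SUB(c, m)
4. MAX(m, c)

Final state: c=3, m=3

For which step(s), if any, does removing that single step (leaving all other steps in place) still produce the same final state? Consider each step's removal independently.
None - removing any single step changes the final result

Testing removal of each single step:
Without step 1: final = c=7, m=7 (different)
Without step 2: final = c=-3, m=4 (different)
Without step 3: final = c=4, m=4 (different)
Without step 4: final = c=3, m=1 (different)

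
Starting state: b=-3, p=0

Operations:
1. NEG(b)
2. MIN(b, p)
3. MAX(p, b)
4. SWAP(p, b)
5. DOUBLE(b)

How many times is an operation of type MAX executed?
1

Counting MAX operations:
Step 3: MAX(p, b) ← MAX
Total: 1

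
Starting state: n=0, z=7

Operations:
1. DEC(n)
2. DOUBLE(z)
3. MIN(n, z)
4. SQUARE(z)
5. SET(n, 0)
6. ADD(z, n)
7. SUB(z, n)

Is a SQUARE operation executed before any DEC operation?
No

First SQUARE: step 4
First DEC: step 1
Since 4 > 1, DEC comes first.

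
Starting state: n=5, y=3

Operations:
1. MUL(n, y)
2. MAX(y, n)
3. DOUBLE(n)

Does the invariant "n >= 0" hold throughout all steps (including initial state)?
Yes

The invariant holds at every step.

State at each step:
Initial: n=5, y=3
After step 1: n=15, y=3
After step 2: n=15, y=15
After step 3: n=30, y=15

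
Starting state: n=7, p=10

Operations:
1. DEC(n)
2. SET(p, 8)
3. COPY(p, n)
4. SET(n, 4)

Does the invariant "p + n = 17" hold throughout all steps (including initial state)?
No, violated after step 1

The invariant is violated after step 1.

State at each step:
Initial: n=7, p=10
After step 1: n=6, p=10
After step 2: n=6, p=8
After step 3: n=6, p=6
After step 4: n=4, p=6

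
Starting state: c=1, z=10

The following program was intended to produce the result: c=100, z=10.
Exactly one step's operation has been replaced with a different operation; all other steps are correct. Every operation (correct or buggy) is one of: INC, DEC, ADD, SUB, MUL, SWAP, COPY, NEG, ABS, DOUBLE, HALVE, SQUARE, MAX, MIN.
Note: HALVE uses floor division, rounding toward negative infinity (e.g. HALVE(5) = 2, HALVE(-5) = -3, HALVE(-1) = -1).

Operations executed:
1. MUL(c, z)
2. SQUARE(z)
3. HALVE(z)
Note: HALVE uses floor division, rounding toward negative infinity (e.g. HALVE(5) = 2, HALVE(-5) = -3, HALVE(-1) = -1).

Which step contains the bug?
Step 3

Trace with buggy code:
Initial: c=1, z=10
After step 1: c=10, z=10
After step 2: c=10, z=100
After step 3: c=10, z=50
Actual final c=10, z=50 ≠ expected c=100, z=10.
Step 3 is the only position where a single-operation replacement can produce the expected result.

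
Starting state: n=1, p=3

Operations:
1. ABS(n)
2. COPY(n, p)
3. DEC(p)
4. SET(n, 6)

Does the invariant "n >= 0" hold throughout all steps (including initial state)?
Yes

The invariant holds at every step.

State at each step:
Initial: n=1, p=3
After step 1: n=1, p=3
After step 2: n=3, p=3
After step 3: n=3, p=2
After step 4: n=6, p=2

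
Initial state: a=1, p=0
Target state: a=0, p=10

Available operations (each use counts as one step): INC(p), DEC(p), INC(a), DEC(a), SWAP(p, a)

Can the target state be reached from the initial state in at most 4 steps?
No

The target state cannot be reached within 4 steps.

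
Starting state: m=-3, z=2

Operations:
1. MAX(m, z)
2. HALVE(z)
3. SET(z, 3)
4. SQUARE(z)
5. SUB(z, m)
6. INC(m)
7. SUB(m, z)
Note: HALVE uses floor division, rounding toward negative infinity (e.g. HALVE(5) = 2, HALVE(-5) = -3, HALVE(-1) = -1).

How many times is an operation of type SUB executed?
2

Counting SUB operations:
Step 5: SUB(z, m) ← SUB
Step 7: SUB(m, z) ← SUB
Total: 2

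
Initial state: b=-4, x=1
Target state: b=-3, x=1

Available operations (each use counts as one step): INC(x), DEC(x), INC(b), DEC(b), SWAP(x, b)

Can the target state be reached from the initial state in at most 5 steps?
Yes

Path (1 step): INC(b)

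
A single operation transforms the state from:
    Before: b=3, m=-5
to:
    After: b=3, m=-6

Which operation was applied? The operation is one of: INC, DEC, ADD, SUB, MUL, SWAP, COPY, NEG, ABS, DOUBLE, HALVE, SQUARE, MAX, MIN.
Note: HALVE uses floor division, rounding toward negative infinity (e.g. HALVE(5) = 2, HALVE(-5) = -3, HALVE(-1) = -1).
DEC(m)

Analyzing the change:
Before: b=3, m=-5
After: b=3, m=-6
Variable m changed from -5 to -6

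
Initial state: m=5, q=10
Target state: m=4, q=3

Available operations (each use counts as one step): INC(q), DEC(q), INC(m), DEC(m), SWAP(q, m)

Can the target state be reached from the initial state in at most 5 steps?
No

The target state cannot be reached within 5 steps.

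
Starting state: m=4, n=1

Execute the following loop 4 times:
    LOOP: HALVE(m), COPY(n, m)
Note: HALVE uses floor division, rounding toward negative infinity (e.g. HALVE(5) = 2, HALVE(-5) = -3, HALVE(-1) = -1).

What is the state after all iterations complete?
m=0, n=0

Iteration trace:
Start: m=4, n=1
After iteration 1: m=2, n=2
After iteration 2: m=1, n=1
After iteration 3: m=0, n=0
After iteration 4: m=0, n=0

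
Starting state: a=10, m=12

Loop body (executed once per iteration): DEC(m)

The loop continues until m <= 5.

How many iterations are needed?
7

Tracing iterations:
Initial: a=10, m=12
After iteration 1: a=10, m=11
After iteration 2: a=10, m=10
After iteration 3: a=10, m=9
After iteration 4: a=10, m=8
After iteration 5: a=10, m=7
After iteration 6: a=10, m=6
After iteration 7: a=10, m=5
m <= 5 now holds, so the loop exits after 7 iterations.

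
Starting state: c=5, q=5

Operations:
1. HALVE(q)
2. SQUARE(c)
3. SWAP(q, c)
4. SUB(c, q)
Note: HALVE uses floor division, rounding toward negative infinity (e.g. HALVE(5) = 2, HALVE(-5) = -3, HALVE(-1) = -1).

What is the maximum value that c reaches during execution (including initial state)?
25

Values of c at each step:
Initial: c = 5
After step 1: c = 5
After step 2: c = 25 ← maximum
After step 3: c = 2
After step 4: c = -23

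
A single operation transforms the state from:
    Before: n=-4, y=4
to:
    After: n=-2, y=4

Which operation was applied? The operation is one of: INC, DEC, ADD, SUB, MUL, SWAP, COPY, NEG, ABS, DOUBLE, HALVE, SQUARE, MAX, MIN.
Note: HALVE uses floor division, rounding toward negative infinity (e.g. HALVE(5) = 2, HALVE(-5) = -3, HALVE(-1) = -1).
HALVE(n)

Analyzing the change:
Before: n=-4, y=4
After: n=-2, y=4
Variable n changed from -4 to -2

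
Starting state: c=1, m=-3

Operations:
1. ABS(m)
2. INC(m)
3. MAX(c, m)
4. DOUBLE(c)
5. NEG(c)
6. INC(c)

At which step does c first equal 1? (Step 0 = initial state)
Step 0

Tracing c:
Initial: c = 1 ← first occurrence
After step 1: c = 1
After step 2: c = 1
After step 3: c = 4
After step 4: c = 8
After step 5: c = -8
After step 6: c = -7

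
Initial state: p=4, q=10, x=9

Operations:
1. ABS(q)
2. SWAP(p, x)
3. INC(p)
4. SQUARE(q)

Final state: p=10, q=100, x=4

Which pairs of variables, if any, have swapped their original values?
None

Comparing initial and final values:
p: 4 → 10
q: 10 → 100
x: 9 → 4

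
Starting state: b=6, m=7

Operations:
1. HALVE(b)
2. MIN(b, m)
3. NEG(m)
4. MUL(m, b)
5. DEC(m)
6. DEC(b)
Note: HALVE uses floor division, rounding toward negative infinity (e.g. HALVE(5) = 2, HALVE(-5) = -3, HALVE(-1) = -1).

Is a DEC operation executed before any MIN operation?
No

First DEC: step 5
First MIN: step 2
Since 5 > 2, MIN comes first.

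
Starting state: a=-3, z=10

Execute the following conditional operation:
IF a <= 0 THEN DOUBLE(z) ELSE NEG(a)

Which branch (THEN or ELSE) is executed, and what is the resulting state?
Branch: THEN, Final state: a=-3, z=20

Evaluating condition: a <= 0
a = -3
Condition is True, so THEN branch executes
After DOUBLE(z): a=-3, z=20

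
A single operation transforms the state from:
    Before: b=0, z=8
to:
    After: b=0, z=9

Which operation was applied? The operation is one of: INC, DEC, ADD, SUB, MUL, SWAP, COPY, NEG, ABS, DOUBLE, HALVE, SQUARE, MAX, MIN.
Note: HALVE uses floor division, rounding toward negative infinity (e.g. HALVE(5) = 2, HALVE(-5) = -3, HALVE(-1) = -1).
INC(z)

Analyzing the change:
Before: b=0, z=8
After: b=0, z=9
Variable z changed from 8 to 9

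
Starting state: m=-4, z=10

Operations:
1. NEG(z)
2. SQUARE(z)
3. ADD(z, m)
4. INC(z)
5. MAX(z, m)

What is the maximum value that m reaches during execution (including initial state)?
-4

Values of m at each step:
Initial: m = -4 ← maximum
After step 1: m = -4
After step 2: m = -4
After step 3: m = -4
After step 4: m = -4
After step 5: m = -4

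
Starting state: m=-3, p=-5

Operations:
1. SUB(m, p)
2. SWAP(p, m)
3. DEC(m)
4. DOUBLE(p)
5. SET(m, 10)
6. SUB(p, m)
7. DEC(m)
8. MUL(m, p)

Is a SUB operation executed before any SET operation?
Yes

First SUB: step 1
First SET: step 5
Since 1 < 5, SUB comes first.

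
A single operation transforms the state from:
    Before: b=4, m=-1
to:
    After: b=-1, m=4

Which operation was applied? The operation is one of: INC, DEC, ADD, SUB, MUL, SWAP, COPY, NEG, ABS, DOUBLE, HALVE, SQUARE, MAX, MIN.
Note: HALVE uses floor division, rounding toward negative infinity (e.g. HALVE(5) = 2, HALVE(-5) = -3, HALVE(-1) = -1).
SWAP(m, b)

Analyzing the change:
Before: b=4, m=-1
After: b=-1, m=4
Variable m changed from -1 to 4
Variable b changed from 4 to -1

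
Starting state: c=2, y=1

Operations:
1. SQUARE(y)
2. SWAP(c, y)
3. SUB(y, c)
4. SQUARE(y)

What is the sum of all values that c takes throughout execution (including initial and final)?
7

Values of c at each step:
Initial: c = 2
After step 1: c = 2
After step 2: c = 1
After step 3: c = 1
After step 4: c = 1
Sum = 2 + 2 + 1 + 1 + 1 = 7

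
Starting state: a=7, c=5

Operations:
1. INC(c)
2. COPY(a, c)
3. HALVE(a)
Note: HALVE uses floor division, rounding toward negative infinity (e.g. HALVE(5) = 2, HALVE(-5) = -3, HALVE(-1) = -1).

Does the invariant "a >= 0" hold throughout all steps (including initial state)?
Yes

The invariant holds at every step.

State at each step:
Initial: a=7, c=5
After step 1: a=7, c=6
After step 2: a=6, c=6
After step 3: a=3, c=6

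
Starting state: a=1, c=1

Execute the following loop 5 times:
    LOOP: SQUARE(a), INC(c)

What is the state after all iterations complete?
a=1, c=6

Iteration trace:
Start: a=1, c=1
After iteration 1: a=1, c=2
After iteration 2: a=1, c=3
After iteration 3: a=1, c=4
After iteration 4: a=1, c=5
After iteration 5: a=1, c=6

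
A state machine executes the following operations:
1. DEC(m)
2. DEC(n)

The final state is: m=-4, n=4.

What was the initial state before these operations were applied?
m=-3, n=5

Working backwards:
Final state: m=-4, n=4
Before step 2 (DEC(n)): m=-4, n=5
Before step 1 (DEC(m)): m=-3, n=5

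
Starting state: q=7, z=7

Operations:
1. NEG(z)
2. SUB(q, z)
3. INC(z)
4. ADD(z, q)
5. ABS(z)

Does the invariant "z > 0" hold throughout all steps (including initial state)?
No, violated after step 1

The invariant is violated after step 1.

State at each step:
Initial: q=7, z=7
After step 1: q=7, z=-7
After step 2: q=14, z=-7
After step 3: q=14, z=-6
After step 4: q=14, z=8
After step 5: q=14, z=8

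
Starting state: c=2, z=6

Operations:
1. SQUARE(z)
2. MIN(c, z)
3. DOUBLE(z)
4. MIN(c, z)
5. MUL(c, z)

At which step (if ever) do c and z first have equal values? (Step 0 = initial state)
Never

c and z never become equal during execution.

Comparing values at each step:
Initial: c=2, z=6
After step 1: c=2, z=36
After step 2: c=2, z=36
After step 3: c=2, z=72
After step 4: c=2, z=72
After step 5: c=144, z=72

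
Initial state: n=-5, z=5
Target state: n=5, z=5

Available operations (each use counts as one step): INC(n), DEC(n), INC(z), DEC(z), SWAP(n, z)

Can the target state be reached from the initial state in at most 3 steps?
No

The target state cannot be reached within 3 steps.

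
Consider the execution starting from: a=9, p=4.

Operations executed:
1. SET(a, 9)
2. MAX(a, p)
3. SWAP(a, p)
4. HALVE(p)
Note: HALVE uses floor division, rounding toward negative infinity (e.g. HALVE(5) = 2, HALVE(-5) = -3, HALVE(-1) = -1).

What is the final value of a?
a = 4

Tracing execution:
Step 1: SET(a, 9) → a = 9
Step 2: MAX(a, p) → a = 9
Step 3: SWAP(a, p) → a = 4
Step 4: HALVE(p) → a = 4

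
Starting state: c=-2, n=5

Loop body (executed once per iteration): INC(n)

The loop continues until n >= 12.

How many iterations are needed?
7

Tracing iterations:
Initial: c=-2, n=5
After iteration 1: c=-2, n=6
After iteration 2: c=-2, n=7
After iteration 3: c=-2, n=8
After iteration 4: c=-2, n=9
After iteration 5: c=-2, n=10
After iteration 6: c=-2, n=11
After iteration 7: c=-2, n=12
n >= 12 now holds, so the loop exits after 7 iterations.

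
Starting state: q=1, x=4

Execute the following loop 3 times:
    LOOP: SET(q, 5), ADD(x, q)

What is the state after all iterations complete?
q=5, x=19

Iteration trace:
Start: q=1, x=4
After iteration 1: q=5, x=9
After iteration 2: q=5, x=14
After iteration 3: q=5, x=19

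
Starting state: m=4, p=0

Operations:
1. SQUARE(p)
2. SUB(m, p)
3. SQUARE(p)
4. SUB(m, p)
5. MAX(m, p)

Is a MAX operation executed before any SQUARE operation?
No

First MAX: step 5
First SQUARE: step 1
Since 5 > 1, SQUARE comes first.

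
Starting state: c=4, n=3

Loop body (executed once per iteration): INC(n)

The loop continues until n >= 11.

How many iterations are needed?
8

Tracing iterations:
Initial: c=4, n=3
After iteration 1: c=4, n=4
After iteration 2: c=4, n=5
After iteration 3: c=4, n=6
After iteration 4: c=4, n=7
After iteration 5: c=4, n=8
After iteration 6: c=4, n=9
After iteration 7: c=4, n=10
After iteration 8: c=4, n=11
n >= 11 now holds, so the loop exits after 8 iterations.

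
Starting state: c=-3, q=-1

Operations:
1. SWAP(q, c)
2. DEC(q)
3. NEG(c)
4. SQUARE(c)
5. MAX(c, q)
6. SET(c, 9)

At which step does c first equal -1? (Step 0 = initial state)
Step 1

Tracing c:
Initial: c = -3
After step 1: c = -1 ← first occurrence
After step 2: c = -1
After step 3: c = 1
After step 4: c = 1
After step 5: c = 1
After step 6: c = 9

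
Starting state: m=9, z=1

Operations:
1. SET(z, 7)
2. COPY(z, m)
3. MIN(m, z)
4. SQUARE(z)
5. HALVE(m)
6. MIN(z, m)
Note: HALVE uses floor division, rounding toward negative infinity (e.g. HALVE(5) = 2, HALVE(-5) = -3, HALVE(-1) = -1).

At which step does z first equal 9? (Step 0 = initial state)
Step 2

Tracing z:
Initial: z = 1
After step 1: z = 7
After step 2: z = 9 ← first occurrence
After step 3: z = 9
After step 4: z = 81
After step 5: z = 81
After step 6: z = 4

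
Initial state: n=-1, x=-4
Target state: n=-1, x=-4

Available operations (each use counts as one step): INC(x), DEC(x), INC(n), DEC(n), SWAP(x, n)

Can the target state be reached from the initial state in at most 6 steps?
Yes

Path (0 steps): 0 steps (already at target)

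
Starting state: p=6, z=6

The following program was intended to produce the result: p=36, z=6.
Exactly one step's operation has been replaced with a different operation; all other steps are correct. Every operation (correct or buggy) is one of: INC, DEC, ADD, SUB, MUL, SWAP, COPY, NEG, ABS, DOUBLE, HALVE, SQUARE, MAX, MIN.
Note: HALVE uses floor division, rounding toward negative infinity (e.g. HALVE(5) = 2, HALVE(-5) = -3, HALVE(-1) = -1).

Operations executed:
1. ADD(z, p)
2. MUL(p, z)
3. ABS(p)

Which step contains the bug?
Step 1

Trace with buggy code:
Initial: p=6, z=6
After step 1: p=6, z=12
After step 2: p=72, z=12
After step 3: p=72, z=12
Actual final p=72, z=12 ≠ expected p=36, z=6.
Step 1 is the only position where a single-operation replacement can produce the expected result.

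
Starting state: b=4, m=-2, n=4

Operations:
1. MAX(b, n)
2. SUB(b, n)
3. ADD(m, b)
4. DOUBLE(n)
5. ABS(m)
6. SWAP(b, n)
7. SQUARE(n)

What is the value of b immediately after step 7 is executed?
b = 8

Tracing b through execution:
Initial: b = 4
After step 1 (MAX(b, n)): b = 4
After step 2 (SUB(b, n)): b = 0
After step 3 (ADD(m, b)): b = 0
After step 4 (DOUBLE(n)): b = 0
After step 5 (ABS(m)): b = 0
After step 6 (SWAP(b, n)): b = 8
After step 7 (SQUARE(n)): b = 8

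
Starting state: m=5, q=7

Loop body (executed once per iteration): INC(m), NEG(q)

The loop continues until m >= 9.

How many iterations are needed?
4

Tracing iterations:
Initial: m=5, q=7
After iteration 1: m=6, q=-7
After iteration 2: m=7, q=7
After iteration 3: m=8, q=-7
After iteration 4: m=9, q=7
m >= 9 now holds, so the loop exits after 4 iterations.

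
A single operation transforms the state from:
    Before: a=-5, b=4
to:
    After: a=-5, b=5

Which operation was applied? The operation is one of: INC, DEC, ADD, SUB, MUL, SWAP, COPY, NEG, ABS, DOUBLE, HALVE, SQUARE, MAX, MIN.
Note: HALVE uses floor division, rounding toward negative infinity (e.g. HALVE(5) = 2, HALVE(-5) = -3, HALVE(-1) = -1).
INC(b)

Analyzing the change:
Before: a=-5, b=4
After: a=-5, b=5
Variable b changed from 4 to 5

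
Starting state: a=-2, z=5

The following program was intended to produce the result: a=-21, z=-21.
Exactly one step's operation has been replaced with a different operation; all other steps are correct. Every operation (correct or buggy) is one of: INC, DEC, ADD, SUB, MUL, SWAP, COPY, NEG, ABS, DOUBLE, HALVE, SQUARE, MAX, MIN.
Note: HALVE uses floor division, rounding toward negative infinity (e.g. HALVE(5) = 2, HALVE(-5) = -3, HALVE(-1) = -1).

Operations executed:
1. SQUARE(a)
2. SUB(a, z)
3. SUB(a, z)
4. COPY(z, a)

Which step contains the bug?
Step 2

Trace with buggy code:
Initial: a=-2, z=5
After step 1: a=4, z=5
After step 2: a=-1, z=5
After step 3: a=-6, z=5
After step 4: a=-6, z=-6
Actual final a=-6, z=-6 ≠ expected a=-21, z=-21.
Step 2 is the only position where a single-operation replacement can produce the expected result.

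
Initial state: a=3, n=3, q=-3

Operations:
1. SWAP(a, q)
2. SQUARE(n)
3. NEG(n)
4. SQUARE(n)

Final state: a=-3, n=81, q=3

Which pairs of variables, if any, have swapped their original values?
(q, a)

Comparing initial and final values:
q: -3 → 3
n: 3 → 81
a: 3 → -3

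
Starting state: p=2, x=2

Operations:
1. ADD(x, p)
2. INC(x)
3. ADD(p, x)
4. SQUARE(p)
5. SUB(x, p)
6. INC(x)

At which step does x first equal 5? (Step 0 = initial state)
Step 2

Tracing x:
Initial: x = 2
After step 1: x = 4
After step 2: x = 5 ← first occurrence
After step 3: x = 5
After step 4: x = 5
After step 5: x = -44
After step 6: x = -43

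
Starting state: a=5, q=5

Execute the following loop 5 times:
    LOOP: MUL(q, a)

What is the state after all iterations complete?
a=5, q=15625

Iteration trace:
Start: a=5, q=5
After iteration 1: a=5, q=25
After iteration 2: a=5, q=125
After iteration 3: a=5, q=625
After iteration 4: a=5, q=3125
After iteration 5: a=5, q=15625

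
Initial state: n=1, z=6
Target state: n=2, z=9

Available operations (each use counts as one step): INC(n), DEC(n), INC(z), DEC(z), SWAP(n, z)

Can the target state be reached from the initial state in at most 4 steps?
Yes

Path (4 steps): INC(n) → INC(z) → INC(z) → INC(z)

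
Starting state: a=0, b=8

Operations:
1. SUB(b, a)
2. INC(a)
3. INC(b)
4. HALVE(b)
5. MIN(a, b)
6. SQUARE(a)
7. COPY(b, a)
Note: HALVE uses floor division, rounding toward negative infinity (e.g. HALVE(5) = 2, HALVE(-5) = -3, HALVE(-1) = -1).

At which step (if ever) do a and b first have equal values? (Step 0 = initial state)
Step 7

a and b first become equal after step 7.

Comparing values at each step:
Initial: a=0, b=8
After step 1: a=0, b=8
After step 2: a=1, b=8
After step 3: a=1, b=9
After step 4: a=1, b=4
After step 5: a=1, b=4
After step 6: a=1, b=4
After step 7: a=1, b=1 ← equal!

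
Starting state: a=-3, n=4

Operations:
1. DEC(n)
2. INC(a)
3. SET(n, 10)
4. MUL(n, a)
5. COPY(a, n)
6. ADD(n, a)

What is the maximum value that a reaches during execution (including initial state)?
-2

Values of a at each step:
Initial: a = -3
After step 1: a = -3
After step 2: a = -2 ← maximum
After step 3: a = -2
After step 4: a = -2
After step 5: a = -20
After step 6: a = -20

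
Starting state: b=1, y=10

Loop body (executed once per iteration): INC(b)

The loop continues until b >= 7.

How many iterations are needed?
6

Tracing iterations:
Initial: b=1, y=10
After iteration 1: b=2, y=10
After iteration 2: b=3, y=10
After iteration 3: b=4, y=10
After iteration 4: b=5, y=10
After iteration 5: b=6, y=10
After iteration 6: b=7, y=10
b >= 7 now holds, so the loop exits after 6 iterations.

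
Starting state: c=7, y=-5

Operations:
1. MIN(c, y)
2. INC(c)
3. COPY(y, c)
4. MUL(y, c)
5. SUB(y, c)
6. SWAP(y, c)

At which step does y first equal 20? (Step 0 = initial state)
Step 5

Tracing y:
Initial: y = -5
After step 1: y = -5
After step 2: y = -5
After step 3: y = -4
After step 4: y = 16
After step 5: y = 20 ← first occurrence
After step 6: y = -4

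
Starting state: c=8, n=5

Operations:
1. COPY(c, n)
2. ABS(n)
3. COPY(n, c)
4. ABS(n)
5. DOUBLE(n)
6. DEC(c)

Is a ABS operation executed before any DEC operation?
Yes

First ABS: step 2
First DEC: step 6
Since 2 < 6, ABS comes first.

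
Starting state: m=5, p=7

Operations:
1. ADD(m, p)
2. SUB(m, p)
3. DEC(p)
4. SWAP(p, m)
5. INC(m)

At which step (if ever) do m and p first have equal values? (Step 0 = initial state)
Never

m and p never become equal during execution.

Comparing values at each step:
Initial: m=5, p=7
After step 1: m=12, p=7
After step 2: m=5, p=7
After step 3: m=5, p=6
After step 4: m=6, p=5
After step 5: m=7, p=5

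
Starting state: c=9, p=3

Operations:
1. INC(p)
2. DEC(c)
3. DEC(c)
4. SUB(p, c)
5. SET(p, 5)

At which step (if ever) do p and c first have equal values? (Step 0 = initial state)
Never

p and c never become equal during execution.

Comparing values at each step:
Initial: p=3, c=9
After step 1: p=4, c=9
After step 2: p=4, c=8
After step 3: p=4, c=7
After step 4: p=-3, c=7
After step 5: p=5, c=7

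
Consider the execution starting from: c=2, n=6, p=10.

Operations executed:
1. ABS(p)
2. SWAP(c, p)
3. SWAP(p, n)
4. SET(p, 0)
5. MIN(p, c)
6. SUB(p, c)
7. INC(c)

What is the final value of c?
c = 11

Tracing execution:
Step 1: ABS(p) → c = 2
Step 2: SWAP(c, p) → c = 10
Step 3: SWAP(p, n) → c = 10
Step 4: SET(p, 0) → c = 10
Step 5: MIN(p, c) → c = 10
Step 6: SUB(p, c) → c = 10
Step 7: INC(c) → c = 11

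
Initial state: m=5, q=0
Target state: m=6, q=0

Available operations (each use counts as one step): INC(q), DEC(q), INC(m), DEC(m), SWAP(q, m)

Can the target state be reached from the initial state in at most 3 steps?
Yes

Path (1 step): INC(m)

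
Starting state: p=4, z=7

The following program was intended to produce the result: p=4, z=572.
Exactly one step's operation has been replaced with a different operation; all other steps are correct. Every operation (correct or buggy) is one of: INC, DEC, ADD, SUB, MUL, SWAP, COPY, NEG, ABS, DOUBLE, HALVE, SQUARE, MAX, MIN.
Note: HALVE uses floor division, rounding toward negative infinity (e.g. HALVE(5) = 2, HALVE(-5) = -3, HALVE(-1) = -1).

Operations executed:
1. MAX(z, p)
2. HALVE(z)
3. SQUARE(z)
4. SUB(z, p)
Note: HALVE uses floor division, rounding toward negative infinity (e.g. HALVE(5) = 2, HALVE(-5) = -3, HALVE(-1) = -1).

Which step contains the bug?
Step 1

Trace with buggy code:
Initial: p=4, z=7
After step 1: p=4, z=7
After step 2: p=4, z=3
After step 3: p=4, z=9
After step 4: p=4, z=5
Actual final p=4, z=5 ≠ expected p=4, z=572.
Step 1 is the only position where a single-operation replacement can produce the expected result.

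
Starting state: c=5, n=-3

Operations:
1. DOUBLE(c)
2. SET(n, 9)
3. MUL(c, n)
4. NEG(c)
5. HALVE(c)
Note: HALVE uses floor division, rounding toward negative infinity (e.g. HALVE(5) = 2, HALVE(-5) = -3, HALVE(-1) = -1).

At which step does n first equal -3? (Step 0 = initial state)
Step 0

Tracing n:
Initial: n = -3 ← first occurrence
After step 1: n = -3
After step 2: n = 9
After step 3: n = 9
After step 4: n = 9
After step 5: n = 9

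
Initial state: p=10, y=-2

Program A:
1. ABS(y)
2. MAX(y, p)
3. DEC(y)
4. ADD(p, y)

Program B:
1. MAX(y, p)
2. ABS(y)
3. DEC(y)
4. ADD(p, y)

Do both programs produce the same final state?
Yes

Program A final state: p=19, y=9
Program B final state: p=19, y=9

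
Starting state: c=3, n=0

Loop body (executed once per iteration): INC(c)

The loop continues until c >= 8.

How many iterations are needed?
5

Tracing iterations:
Initial: c=3, n=0
After iteration 1: c=4, n=0
After iteration 2: c=5, n=0
After iteration 3: c=6, n=0
After iteration 4: c=7, n=0
After iteration 5: c=8, n=0
c >= 8 now holds, so the loop exits after 5 iterations.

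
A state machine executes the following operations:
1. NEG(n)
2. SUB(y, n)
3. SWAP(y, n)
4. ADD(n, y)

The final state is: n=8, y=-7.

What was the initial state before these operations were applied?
n=7, y=8

Working backwards:
Final state: n=8, y=-7
Before step 4 (ADD(n, y)): n=15, y=-7
Before step 3 (SWAP(y, n)): n=-7, y=15
Before step 2 (SUB(y, n)): n=-7, y=8
Before step 1 (NEG(n)): n=7, y=8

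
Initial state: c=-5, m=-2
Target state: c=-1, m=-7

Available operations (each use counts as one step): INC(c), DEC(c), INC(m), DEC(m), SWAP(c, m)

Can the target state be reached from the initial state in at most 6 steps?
Yes

Path (4 steps): DEC(c) → DEC(c) → INC(m) → SWAP(c, m)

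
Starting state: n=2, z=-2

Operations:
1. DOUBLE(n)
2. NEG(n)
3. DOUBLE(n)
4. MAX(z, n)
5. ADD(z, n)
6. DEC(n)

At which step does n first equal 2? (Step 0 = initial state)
Step 0

Tracing n:
Initial: n = 2 ← first occurrence
After step 1: n = 4
After step 2: n = -4
After step 3: n = -8
After step 4: n = -8
After step 5: n = -8
After step 6: n = -9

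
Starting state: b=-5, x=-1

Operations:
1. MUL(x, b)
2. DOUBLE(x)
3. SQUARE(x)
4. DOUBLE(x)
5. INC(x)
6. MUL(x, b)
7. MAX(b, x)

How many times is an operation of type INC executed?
1

Counting INC operations:
Step 5: INC(x) ← INC
Total: 1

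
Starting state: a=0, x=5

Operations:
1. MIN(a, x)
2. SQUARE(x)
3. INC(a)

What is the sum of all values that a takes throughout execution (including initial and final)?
1

Values of a at each step:
Initial: a = 0
After step 1: a = 0
After step 2: a = 0
After step 3: a = 1
Sum = 0 + 0 + 0 + 1 = 1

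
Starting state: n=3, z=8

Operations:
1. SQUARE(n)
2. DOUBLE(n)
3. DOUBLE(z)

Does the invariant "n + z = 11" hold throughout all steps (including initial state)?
No, violated after step 1

The invariant is violated after step 1.

State at each step:
Initial: n=3, z=8
After step 1: n=9, z=8
After step 2: n=18, z=8
After step 3: n=18, z=16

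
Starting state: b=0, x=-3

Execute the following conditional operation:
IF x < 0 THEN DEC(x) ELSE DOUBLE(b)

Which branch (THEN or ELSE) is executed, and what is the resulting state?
Branch: THEN, Final state: b=0, x=-4

Evaluating condition: x < 0
x = -3
Condition is True, so THEN branch executes
After DEC(x): b=0, x=-4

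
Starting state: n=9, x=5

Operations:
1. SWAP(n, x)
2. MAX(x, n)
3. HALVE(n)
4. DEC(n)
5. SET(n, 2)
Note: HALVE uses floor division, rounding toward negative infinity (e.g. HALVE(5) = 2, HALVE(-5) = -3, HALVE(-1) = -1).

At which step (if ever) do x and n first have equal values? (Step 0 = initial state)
Never

x and n never become equal during execution.

Comparing values at each step:
Initial: x=5, n=9
After step 1: x=9, n=5
After step 2: x=9, n=5
After step 3: x=9, n=2
After step 4: x=9, n=1
After step 5: x=9, n=2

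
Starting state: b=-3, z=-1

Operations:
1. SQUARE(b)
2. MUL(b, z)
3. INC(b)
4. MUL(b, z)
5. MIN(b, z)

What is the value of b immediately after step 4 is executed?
b = 8

Tracing b through execution:
Initial: b = -3
After step 1 (SQUARE(b)): b = 9
After step 2 (MUL(b, z)): b = -9
After step 3 (INC(b)): b = -8
After step 4 (MUL(b, z)): b = 8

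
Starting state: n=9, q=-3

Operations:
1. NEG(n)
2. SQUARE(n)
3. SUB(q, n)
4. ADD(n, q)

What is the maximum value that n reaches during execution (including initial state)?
81

Values of n at each step:
Initial: n = 9
After step 1: n = -9
After step 2: n = 81 ← maximum
After step 3: n = 81
After step 4: n = -3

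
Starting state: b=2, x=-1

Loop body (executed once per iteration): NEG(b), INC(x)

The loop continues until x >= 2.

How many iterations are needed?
3

Tracing iterations:
Initial: b=2, x=-1
After iteration 1: b=-2, x=0
After iteration 2: b=2, x=1
After iteration 3: b=-2, x=2
x >= 2 now holds, so the loop exits after 3 iterations.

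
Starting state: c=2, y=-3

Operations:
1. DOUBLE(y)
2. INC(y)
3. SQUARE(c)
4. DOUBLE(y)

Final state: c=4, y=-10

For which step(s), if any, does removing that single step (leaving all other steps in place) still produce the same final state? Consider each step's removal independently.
None - removing any single step changes the final result

Testing removal of each single step:
Without step 1: final = c=4, y=-4 (different)
Without step 2: final = c=4, y=-12 (different)
Without step 3: final = c=2, y=-10 (different)
Without step 4: final = c=4, y=-5 (different)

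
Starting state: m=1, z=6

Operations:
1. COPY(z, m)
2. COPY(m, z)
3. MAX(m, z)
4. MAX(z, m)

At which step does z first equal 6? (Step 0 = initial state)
Step 0

Tracing z:
Initial: z = 6 ← first occurrence
After step 1: z = 1
After step 2: z = 1
After step 3: z = 1
After step 4: z = 1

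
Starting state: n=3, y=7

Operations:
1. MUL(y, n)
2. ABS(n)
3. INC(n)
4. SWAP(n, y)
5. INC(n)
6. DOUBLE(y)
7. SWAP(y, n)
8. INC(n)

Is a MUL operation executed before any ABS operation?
Yes

First MUL: step 1
First ABS: step 2
Since 1 < 2, MUL comes first.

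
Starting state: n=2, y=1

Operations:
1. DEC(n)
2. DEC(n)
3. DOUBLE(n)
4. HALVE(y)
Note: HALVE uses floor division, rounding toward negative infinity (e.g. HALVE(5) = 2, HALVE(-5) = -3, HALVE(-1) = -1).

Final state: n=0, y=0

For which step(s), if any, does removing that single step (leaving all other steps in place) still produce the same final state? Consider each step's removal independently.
Step(s) 3

Testing removal of each single step:
Without step 1: final = n=2, y=0 (different)
Without step 2: final = n=2, y=0 (different)
Without step 3: final = n=0, y=0 (same)
Without step 4: final = n=0, y=1 (different)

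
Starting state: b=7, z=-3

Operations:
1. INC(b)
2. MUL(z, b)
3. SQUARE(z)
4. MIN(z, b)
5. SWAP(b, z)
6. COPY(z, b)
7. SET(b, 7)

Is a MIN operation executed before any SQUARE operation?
No

First MIN: step 4
First SQUARE: step 3
Since 4 > 3, SQUARE comes first.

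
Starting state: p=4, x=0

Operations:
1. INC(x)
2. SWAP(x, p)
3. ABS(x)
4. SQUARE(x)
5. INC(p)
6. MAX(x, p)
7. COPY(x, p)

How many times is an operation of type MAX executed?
1

Counting MAX operations:
Step 6: MAX(x, p) ← MAX
Total: 1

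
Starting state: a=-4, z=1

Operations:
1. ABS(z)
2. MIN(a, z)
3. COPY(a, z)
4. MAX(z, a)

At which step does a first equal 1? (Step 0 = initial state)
Step 3

Tracing a:
Initial: a = -4
After step 1: a = -4
After step 2: a = -4
After step 3: a = 1 ← first occurrence
After step 4: a = 1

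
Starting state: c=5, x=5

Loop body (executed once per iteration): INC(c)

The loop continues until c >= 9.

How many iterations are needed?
4

Tracing iterations:
Initial: c=5, x=5
After iteration 1: c=6, x=5
After iteration 2: c=7, x=5
After iteration 3: c=8, x=5
After iteration 4: c=9, x=5
c >= 9 now holds, so the loop exits after 4 iterations.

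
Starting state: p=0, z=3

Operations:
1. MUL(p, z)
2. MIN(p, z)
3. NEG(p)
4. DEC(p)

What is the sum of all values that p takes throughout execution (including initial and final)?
-1

Values of p at each step:
Initial: p = 0
After step 1: p = 0
After step 2: p = 0
After step 3: p = 0
After step 4: p = -1
Sum = 0 + 0 + 0 + 0 + -1 = -1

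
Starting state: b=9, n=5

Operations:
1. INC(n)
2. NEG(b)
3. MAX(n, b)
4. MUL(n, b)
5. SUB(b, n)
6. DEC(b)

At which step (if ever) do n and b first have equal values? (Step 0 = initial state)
Never

n and b never become equal during execution.

Comparing values at each step:
Initial: n=5, b=9
After step 1: n=6, b=9
After step 2: n=6, b=-9
After step 3: n=6, b=-9
After step 4: n=-54, b=-9
After step 5: n=-54, b=45
After step 6: n=-54, b=44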